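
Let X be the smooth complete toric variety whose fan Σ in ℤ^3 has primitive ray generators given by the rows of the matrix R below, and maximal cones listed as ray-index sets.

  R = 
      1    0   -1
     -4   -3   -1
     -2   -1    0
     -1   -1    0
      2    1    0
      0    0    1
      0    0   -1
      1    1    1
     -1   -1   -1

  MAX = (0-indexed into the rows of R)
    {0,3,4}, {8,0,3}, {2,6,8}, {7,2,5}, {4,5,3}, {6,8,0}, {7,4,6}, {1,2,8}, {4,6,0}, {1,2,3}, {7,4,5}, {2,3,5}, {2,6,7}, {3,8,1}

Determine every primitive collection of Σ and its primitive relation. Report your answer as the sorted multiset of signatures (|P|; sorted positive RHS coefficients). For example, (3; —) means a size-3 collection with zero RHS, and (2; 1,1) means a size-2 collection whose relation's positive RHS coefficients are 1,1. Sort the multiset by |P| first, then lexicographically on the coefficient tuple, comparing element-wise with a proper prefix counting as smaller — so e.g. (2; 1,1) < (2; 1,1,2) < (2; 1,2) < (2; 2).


16 minimal non-faces of Δ(Σ) (on 9 rays):

  P = {2,4}:  v_{2} + v_{4} = 0 ; sig = (2; —)
  P = {5,6}:  v_{5} + v_{6} = 0 ; sig = (2; —)
  P = {7,8}:  v_{7} + v_{8} = 0 ; sig = (2; —)
  P = {0,2}:  v_{0} + v_{2} = v_{8} ; sig = (2; 1)
  P = {0,7}:  v_{0} + v_{7} = v_{4} ; sig = (2; 1)
  P = {3,6}:  v_{3} + v_{6} = v_{8} ; sig = (2; 1)
  P = {3,7}:  v_{3} + v_{7} = v_{5} ; sig = (2; 1)
  P = {4,8}:  v_{4} + v_{8} = v_{0} ; sig = (2; 1)
  P = {5,8}:  v_{5} + v_{8} = v_{3} ; sig = (2; 1)
  P = {0,5}:  v_{0} + v_{5} = v_{3} + v_{4} ; sig = (2; 1,1)
  P = {1,4}:  v_{1} + v_{4} = v_{3} + v_{8} ; sig = (2; 1,1)
  P = {1,7}:  v_{1} + v_{7} = v_{2} + v_{3} ; sig = (2; 1,1)
  P = {0,1}:  v_{0} + v_{1} = v_{3} + 2·v_{8} ; sig = (2; 1,2)
  P = {1,5}:  v_{1} + v_{5} = v_{2} + 2·v_{3} ; sig = (2; 1,2)
  P = {1,6}:  v_{1} + v_{6} = v_{2} + 2·v_{8} ; sig = (2; 1,2)
  P = {2,3,8}:  v_{2} + v_{3} + v_{8} = v_{1} ; sig = (3; 1)

Signatures (|P|; sorted positive RHS coefficients), sorted:
[(2; —), (2; —), (2; —), (2; 1), (2; 1), (2; 1), (2; 1), (2; 1), (2; 1), (2; 1,1), (2; 1,1), (2; 1,1), (2; 1,2), (2; 1,2), (2; 1,2), (3; 1)]


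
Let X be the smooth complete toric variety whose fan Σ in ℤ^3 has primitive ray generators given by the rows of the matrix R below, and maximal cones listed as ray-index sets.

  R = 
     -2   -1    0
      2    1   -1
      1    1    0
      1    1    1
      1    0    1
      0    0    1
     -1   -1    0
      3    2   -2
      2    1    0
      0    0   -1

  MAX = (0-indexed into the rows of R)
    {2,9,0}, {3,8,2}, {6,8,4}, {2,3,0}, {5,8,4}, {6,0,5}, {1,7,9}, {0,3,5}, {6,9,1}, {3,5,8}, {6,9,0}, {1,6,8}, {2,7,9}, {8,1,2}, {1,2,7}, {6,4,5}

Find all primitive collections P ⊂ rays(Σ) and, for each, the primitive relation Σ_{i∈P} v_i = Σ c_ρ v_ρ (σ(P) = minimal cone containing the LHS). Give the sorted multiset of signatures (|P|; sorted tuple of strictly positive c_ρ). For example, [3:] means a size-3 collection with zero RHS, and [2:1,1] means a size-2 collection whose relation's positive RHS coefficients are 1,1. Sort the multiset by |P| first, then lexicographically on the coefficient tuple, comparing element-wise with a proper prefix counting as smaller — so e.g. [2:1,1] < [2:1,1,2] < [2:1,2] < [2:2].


Minimal non-faces — 23 found among 10 rays, 16 max cones:

  P = {0,8}:  v_{0} + v_{8} = 0  ⟹  sig = [2:]
  P = {2,6}:  v_{2} + v_{6} = 0  ⟹  sig = [2:]
  P = {5,9}:  v_{5} + v_{9} = 0  ⟹  sig = [2:]
  P = {0,1}:  v_{0} + v_{1} = v_{9}  ⟹  sig = [2:1]
  P = {1,5}:  v_{1} + v_{5} = v_{8}  ⟹  sig = [2:1]
  P = {2,5}:  v_{2} + v_{5} = v_{3}  ⟹  sig = [2:1]
  P = {3,6}:  v_{3} + v_{6} = v_{5}  ⟹  sig = [2:1]
  P = {3,9}:  v_{3} + v_{9} = v_{2}  ⟹  sig = [2:1]
  P = {8,9}:  v_{8} + v_{9} = v_{1}  ⟹  sig = [2:1]
  P = {0,4}:  v_{0} + v_{4} = v_{5} + v_{6}  ⟹  sig = [2:1,1]
  P = {1,3}:  v_{1} + v_{3} = v_{2} + v_{8}  ⟹  sig = [2:1,1]
  P = {2,4}:  v_{2} + v_{4} = v_{5} + v_{8}  ⟹  sig = [2:1,1]
  P = {4,7}:  v_{4} + v_{7} = v_{1} + v_{8}  ⟹  sig = [2:1,1]
  P = {4,9}:  v_{4} + v_{9} = v_{6} + v_{8}  ⟹  sig = [2:1,1]
  P = {5,7}:  v_{5} + v_{7} = v_{1} + v_{2}  ⟹  sig = [2:1,1]
  P = {6,7}:  v_{6} + v_{7} = v_{1} + v_{9}  ⟹  sig = [2:1,1]
  P = {0,7}:  v_{0} + v_{7} = v_{2} + 2·v_{9}  ⟹  sig = [2:1,2]
  P = {1,4}:  v_{1} + v_{4} = v_{6} + 2·v_{8}  ⟹  sig = [2:1,2]
  P = {3,4}:  v_{3} + v_{4} = 2·v_{5} + v_{8}  ⟹  sig = [2:1,2]
  P = {3,7}:  v_{3} + v_{7} = v_{1} + 2·v_{2}  ⟹  sig = [2:1,2]
  P = {7,8}:  v_{7} + v_{8} = 2·v_{1} + v_{2}  ⟹  sig = [2:1,2]
  P = {1,2,9}:  v_{1} + v_{2} + v_{9} = v_{7}  ⟹  sig = [3:1]
  P = {5,6,8}:  v_{5} + v_{6} + v_{8} = v_{4}  ⟹  sig = [3:1]

Signatures (|P|; sorted positive RHS coefficients), sorted:
    [2:]
    [2:]
    [2:]
    [2:1]
    [2:1]
    [2:1]
    [2:1]
    [2:1]
    [2:1]
    [2:1,1]
    [2:1,1]
    [2:1,1]
    [2:1,1]
    [2:1,1]
    [2:1,1]
    [2:1,1]
    [2:1,2]
    [2:1,2]
    [2:1,2]
    [2:1,2]
    [2:1,2]
    [3:1]
    [3:1]


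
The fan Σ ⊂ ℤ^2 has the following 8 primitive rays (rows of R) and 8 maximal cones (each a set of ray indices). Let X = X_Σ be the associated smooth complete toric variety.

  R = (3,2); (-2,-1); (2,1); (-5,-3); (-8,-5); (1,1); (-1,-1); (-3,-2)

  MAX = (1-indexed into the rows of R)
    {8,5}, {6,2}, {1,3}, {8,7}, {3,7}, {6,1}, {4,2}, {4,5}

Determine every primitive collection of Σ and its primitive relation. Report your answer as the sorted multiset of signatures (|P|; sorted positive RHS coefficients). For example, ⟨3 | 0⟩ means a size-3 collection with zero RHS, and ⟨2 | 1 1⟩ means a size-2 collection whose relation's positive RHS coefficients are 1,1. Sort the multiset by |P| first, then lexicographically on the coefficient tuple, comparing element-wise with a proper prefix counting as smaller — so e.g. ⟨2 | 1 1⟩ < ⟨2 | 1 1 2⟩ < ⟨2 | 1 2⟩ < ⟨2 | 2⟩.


20 collections generate NE(X_Σ); each relation:

  P={1,8}:  v_{1} + v_{8} = 0  ⟹  sig = ⟨2 | 0⟩
  P={2,3}:  v_{2} + v_{3} = 0  ⟹  sig = ⟨2 | 0⟩
  P={6,7}:  v_{6} + v_{7} = 0  ⟹  sig = ⟨2 | 0⟩
  P={1,2}:  v_{1} + v_{2} = v_{6}  ⟹  sig = ⟨2 | 1⟩
  P={1,4}:  v_{1} + v_{4} = v_{2}  ⟹  sig = ⟨2 | 1⟩
  P={1,5}:  v_{1} + v_{5} = v_{4}  ⟹  sig = ⟨2 | 1⟩
  P={1,7}:  v_{1} + v_{7} = v_{3}  ⟹  sig = ⟨2 | 1⟩
  P={2,7}:  v_{2} + v_{7} = v_{8}  ⟹  sig = ⟨2 | 1⟩
  P={2,8}:  v_{2} + v_{8} = v_{4}  ⟹  sig = ⟨2 | 1⟩
  P={3,4}:  v_{3} + v_{4} = v_{8}  ⟹  sig = ⟨2 | 1⟩
  P={3,6}:  v_{3} + v_{6} = v_{1}  ⟹  sig = ⟨2 | 1⟩
  P={3,8}:  v_{3} + v_{8} = v_{7}  ⟹  sig = ⟨2 | 1⟩
  P={4,8}:  v_{4} + v_{8} = v_{5}  ⟹  sig = ⟨2 | 1⟩
  P={6,8}:  v_{6} + v_{8} = v_{2}  ⟹  sig = ⟨2 | 1⟩
  P={5,6}:  v_{5} + v_{6} = v_{2} + v_{4}  ⟹  sig = ⟨2 | 1 1⟩
  P={2,5}:  v_{2} + v_{5} = 2·v_{4}  ⟹  sig = ⟨2 | 2⟩
  P={3,5}:  v_{3} + v_{5} = 2·v_{8}  ⟹  sig = ⟨2 | 2⟩
  P={4,6}:  v_{4} + v_{6} = 2·v_{2}  ⟹  sig = ⟨2 | 2⟩
  P={4,7}:  v_{4} + v_{7} = 2·v_{8}  ⟹  sig = ⟨2 | 2⟩
  P={5,7}:  v_{5} + v_{7} = 3·v_{8}  ⟹  sig = ⟨2 | 3⟩

Sorted signature multiset PRS(X):
    ⟨2 | 0⟩
    ⟨2 | 0⟩
    ⟨2 | 0⟩
    ⟨2 | 1⟩
    ⟨2 | 1⟩
    ⟨2 | 1⟩
    ⟨2 | 1⟩
    ⟨2 | 1⟩
    ⟨2 | 1⟩
    ⟨2 | 1⟩
    ⟨2 | 1⟩
    ⟨2 | 1⟩
    ⟨2 | 1⟩
    ⟨2 | 1⟩
    ⟨2 | 1 1⟩
    ⟨2 | 2⟩
    ⟨2 | 2⟩
    ⟨2 | 2⟩
    ⟨2 | 2⟩
    ⟨2 | 3⟩


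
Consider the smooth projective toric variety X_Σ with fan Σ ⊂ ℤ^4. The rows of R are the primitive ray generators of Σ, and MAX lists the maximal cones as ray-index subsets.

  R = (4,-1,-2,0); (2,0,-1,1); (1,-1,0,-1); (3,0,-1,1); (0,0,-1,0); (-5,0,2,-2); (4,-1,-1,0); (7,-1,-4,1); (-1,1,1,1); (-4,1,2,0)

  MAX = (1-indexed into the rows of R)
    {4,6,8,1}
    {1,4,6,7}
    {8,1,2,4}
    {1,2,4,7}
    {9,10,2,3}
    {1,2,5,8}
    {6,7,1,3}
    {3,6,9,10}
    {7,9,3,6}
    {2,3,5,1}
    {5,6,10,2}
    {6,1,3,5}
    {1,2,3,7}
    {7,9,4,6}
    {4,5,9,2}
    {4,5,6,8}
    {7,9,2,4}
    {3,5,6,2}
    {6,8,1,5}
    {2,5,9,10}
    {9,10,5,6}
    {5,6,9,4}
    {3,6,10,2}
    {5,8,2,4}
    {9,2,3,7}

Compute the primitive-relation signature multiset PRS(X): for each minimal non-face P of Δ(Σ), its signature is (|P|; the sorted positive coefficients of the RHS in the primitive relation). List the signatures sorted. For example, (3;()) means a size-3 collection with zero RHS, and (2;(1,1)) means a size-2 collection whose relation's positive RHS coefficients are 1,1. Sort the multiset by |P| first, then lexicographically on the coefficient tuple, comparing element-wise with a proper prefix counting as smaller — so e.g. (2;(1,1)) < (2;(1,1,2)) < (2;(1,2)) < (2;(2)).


Δ(Σ) — 10 vertices, 18 min non-faces:

  P={1,10}:  v_{1} + v_{10} = 0  →  sig = (2;())
  P={1,9}:  v_{1} + v_{9} = v_{4}  →  sig = (2;(1))
  P={3,4}:  v_{3} + v_{4} = v_{7}  →  sig = (2;(1))
  P={4,10}:  v_{4} + v_{10} = v_{9}  →  sig = (2;(1))
  P={5,7}:  v_{5} + v_{7} = v_{1}  →  sig = (2;(1))
  P={7,10}:  v_{7} + v_{10} = v_{3} + v_{9}  →  sig = (2;(1,1))
  P={8,10}:  v_{8} + v_{10} = v_{4} + v_{5}  →  sig = (2;(1,1))
  P={7,8}:  v_{7} + v_{8} = 2·v_{1} + v_{4}  →  sig = (2;(1,2))
  P={8,9}:  v_{8} + v_{9} = 2·v_{4} + v_{5}  →  sig = (2;(1,2))
  P={3,8}:  v_{3} + v_{8} = 2·v_{1}  →  sig = (2;(2))
  P={2,4,6}:  v_{2} + v_{4} + v_{6} = 0  →  sig = (3;())
  P={3,5,9}:  v_{3} + v_{5} + v_{9} = 0  →  sig = (3;())
  P={1,4,5}:  v_{1} + v_{4} + v_{5} = v_{8}  →  sig = (3;(1))
  P={2,6,7}:  v_{2} + v_{6} + v_{7} = v_{3}  →  sig = (3;(1))
  P={2,6,9}:  v_{2} + v_{6} + v_{9} = v_{10}  →  sig = (3;(1))
  P={1,2,6}:  v_{1} + v_{2} + v_{6} = v_{3} + v_{5}  →  sig = (3;(1,1))
  P={2,6,8}:  v_{2} + v_{6} + v_{8} = v_{1} + v_{5}  →  sig = (3;(1,1))
  P={3,5,10}:  v_{3} + v_{5} + v_{10} = v_{2} + v_{6}  →  sig = (3;(1,1))

Signatures (|P|; sorted positive RHS coefficients), sorted:
{ (2;()),  (2;(1)) ×4,  (2;(1,1)) ×2,  (2;(1,2)) ×2,  (2;(2)),  (3;()) ×2,  (3;(1)) ×3,  (3;(1,1)) ×3 }


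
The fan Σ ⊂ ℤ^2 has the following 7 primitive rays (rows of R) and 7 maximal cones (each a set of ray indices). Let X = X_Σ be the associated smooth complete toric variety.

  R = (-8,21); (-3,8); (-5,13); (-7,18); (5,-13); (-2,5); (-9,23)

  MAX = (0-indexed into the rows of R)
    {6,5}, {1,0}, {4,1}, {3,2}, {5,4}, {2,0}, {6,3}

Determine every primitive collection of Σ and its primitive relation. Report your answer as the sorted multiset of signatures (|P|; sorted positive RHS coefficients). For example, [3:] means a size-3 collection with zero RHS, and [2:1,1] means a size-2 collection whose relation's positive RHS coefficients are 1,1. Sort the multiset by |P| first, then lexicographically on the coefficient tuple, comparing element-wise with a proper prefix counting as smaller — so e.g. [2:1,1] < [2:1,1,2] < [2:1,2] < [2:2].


Σ has 14 primitive collections:

  {2,4}:  v_{2} + v_{4} = 0  ⇒ sig = [2:]
  {0,4}:  v_{0} + v_{4} = v_{1}  ⇒ sig = [2:1]
  {1,2}:  v_{1} + v_{2} = v_{0}  ⇒ sig = [2:1]
  {1,5}:  v_{1} + v_{5} = v_{2}  ⇒ sig = [2:1]
  {2,5}:  v_{2} + v_{5} = v_{3}  ⇒ sig = [2:1]
  {3,4}:  v_{3} + v_{4} = v_{5}  ⇒ sig = [2:1]
  {3,5}:  v_{3} + v_{5} = v_{6}  ⇒ sig = [2:1]
  {1,6}:  v_{1} + v_{6} = v_{2} + v_{3}  ⇒ sig = [2:1,1]
  {0,6}:  v_{0} + v_{6} = 2·v_{2} + v_{3}  ⇒ sig = [2:1,2]
  {0,5}:  v_{0} + v_{5} = 2·v_{2}  ⇒ sig = [2:2]
  {1,3}:  v_{1} + v_{3} = 2·v_{2}  ⇒ sig = [2:2]
  {2,6}:  v_{2} + v_{6} = 2·v_{3}  ⇒ sig = [2:2]
  {4,6}:  v_{4} + v_{6} = 2·v_{5}  ⇒ sig = [2:2]
  {0,3}:  v_{0} + v_{3} = 3·v_{2}  ⇒ sig = [2:3]

so the primitive-relation signature multiset is
[[2:], [2:1], [2:1], [2:1], [2:1], [2:1], [2:1], [2:1,1], [2:1,2], [2:2], [2:2], [2:2], [2:2], [2:3]]


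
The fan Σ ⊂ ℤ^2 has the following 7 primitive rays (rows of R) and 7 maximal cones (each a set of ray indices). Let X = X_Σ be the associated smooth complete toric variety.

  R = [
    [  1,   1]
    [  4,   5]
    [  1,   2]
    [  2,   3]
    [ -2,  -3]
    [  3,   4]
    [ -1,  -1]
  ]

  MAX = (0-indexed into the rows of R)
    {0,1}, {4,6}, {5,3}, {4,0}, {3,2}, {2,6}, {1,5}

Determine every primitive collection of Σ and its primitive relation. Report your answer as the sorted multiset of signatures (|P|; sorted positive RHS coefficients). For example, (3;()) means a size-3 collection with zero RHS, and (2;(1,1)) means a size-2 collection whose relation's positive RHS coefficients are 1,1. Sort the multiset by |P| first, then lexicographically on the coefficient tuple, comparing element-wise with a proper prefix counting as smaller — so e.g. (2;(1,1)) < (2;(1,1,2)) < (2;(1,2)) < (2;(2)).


Δ(Σ) — 7 vertices, 14 min non-faces:

  P = {0,6}:  v_{0} + v_{6} = 0 ; sig = (2;())
  P = {3,4}:  v_{3} + v_{4} = 0 ; sig = (2;())
  P = {0,2}:  v_{0} + v_{2} = v_{3} ; sig = (2;(1))
  P = {0,3}:  v_{0} + v_{3} = v_{5} ; sig = (2;(1))
  P = {0,5}:  v_{0} + v_{5} = v_{1} ; sig = (2;(1))
  P = {1,6}:  v_{1} + v_{6} = v_{5} ; sig = (2;(1))
  P = {2,4}:  v_{2} + v_{4} = v_{6} ; sig = (2;(1))
  P = {3,6}:  v_{3} + v_{6} = v_{2} ; sig = (2;(1))
  P = {4,5}:  v_{4} + v_{5} = v_{0} ; sig = (2;(1))
  P = {5,6}:  v_{5} + v_{6} = v_{3} ; sig = (2;(1))
  P = {1,2}:  v_{1} + v_{2} = v_{3} + v_{5} ; sig = (2;(1,1))
  P = {1,3}:  v_{1} + v_{3} = 2·v_{5} ; sig = (2;(2))
  P = {1,4}:  v_{1} + v_{4} = 2·v_{0} ; sig = (2;(2))
  P = {2,5}:  v_{2} + v_{5} = 2·v_{3} ; sig = (2;(2))

so the primitive-relation signature multiset is
[(2;()), (2;()), (2;(1)), (2;(1)), (2;(1)), (2;(1)), (2;(1)), (2;(1)), (2;(1)), (2;(1)), (2;(1,1)), (2;(2)), (2;(2)), (2;(2))]


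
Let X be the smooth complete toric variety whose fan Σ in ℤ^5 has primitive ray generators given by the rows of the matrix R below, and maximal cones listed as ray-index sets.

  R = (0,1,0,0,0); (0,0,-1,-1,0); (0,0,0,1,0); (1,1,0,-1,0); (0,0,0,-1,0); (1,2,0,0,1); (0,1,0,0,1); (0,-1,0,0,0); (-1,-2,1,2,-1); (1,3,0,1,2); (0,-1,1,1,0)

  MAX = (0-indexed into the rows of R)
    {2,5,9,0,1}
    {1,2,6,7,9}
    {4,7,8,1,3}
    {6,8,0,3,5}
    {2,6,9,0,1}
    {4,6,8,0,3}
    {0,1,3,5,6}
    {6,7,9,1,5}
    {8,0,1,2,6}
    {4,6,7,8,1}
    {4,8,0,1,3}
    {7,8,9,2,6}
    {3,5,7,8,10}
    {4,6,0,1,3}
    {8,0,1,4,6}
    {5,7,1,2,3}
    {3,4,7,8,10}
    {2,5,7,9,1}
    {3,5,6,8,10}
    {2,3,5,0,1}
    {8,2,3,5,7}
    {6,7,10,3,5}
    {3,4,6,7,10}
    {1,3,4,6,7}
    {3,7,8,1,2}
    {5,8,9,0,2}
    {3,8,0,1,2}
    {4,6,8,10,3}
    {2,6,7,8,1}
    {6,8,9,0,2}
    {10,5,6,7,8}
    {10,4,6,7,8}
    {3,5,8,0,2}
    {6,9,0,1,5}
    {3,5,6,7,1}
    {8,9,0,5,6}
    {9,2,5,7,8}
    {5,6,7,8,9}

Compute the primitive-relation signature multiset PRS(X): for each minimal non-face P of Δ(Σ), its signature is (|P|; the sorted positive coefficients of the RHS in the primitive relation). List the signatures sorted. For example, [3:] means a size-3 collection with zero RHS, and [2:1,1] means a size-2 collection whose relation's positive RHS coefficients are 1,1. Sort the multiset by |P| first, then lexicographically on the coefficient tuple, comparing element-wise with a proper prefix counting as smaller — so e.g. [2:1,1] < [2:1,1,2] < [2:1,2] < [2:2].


15 collections generate NE(X_Σ); each relation:

  P={0,7}:  v_{0} + v_{7} = 0  so sig = [2:]
  P={2,4}:  v_{2} + v_{4} = 0  so sig = [2:]
  P={1,10}:  v_{1} + v_{10} = v_{7}  so sig = [2:1]
  P={4,5}:  v_{4} + v_{5} = v_{3} + v_{6}  so sig = [2:1,1]
  P={4,9}:  v_{4} + v_{9} = v_{5} + v_{6}  so sig = [2:1,1]
  P={0,10}:  v_{0} + v_{10} = v_{3} + v_{6} + v_{8}  so sig = [2:1,1,1]
  P={2,10}:  v_{2} + v_{10} = v_{5} + v_{7} + v_{8}  so sig = [2:1,1,1]
  P={9,10}:  v_{9} + v_{10} = 2·v_{5} + v_{6} + v_{7} + v_{8}  so sig = [2:1,1,1,2]
  P={3,9}:  v_{3} + v_{9} = 2·v_{5}  so sig = [2:2]
  P={1,5,8}:  v_{1} + v_{5} + v_{8} = v_{2}  so sig = [3:1]
  P={2,3,6}:  v_{2} + v_{3} + v_{6} = v_{5}  so sig = [3:1]
  P={2,5,6}:  v_{2} + v_{5} + v_{6} = v_{9}  so sig = [3:1]
  P={1,8,9}:  v_{1} + v_{8} + v_{9} = 2·v_{2} + v_{6}  so sig = [3:1,2]
  P={1,3,6,8}:  v_{1} + v_{3} + v_{6} + v_{8} = 0  so sig = [4:]
  P={3,6,7,8}:  v_{3} + v_{6} + v_{7} + v_{8} = v_{10}  so sig = [4:1]

Sorted signature multiset PRS(X):
    |P|=2: 9 collections, coeffs (), (), (1), (1,1), (1,1), (1,1,1), (1,1,1), (1,1,1,2), (2)
    |P|=3: 4 collections, coeffs (1), (1), (1), (1,2)
    |P|=4: 2 collections, coeffs (), (1)


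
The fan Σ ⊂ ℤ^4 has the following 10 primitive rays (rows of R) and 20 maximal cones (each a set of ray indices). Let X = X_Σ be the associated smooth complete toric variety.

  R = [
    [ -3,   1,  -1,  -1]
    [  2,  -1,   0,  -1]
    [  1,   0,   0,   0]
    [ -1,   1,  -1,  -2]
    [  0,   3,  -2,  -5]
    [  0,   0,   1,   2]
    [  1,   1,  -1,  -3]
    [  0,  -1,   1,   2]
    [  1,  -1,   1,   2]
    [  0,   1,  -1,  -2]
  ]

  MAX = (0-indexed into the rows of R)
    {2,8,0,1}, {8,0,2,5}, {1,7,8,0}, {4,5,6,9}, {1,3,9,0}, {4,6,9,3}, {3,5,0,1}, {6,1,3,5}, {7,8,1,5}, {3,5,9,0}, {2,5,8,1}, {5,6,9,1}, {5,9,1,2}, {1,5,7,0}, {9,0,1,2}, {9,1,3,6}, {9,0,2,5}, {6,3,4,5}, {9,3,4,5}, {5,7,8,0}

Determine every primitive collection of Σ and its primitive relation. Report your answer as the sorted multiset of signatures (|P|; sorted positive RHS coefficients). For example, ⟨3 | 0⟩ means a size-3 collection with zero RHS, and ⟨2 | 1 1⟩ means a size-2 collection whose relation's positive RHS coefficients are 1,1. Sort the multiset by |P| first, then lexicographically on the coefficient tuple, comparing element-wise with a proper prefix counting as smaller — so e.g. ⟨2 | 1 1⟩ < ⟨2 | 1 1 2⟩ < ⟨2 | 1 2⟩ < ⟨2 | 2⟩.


The 20 primitive collections of Σ (r=10, n=4):

  {3,8}:  v_{3} + v_{8} = 0 ; sig = ⟨2 | 0⟩
  {7,9}:  v_{7} + v_{9} = 0 ; sig = ⟨2 | 0⟩
  {2,3}:  v_{2} + v_{3} = v_{9} ; sig = ⟨2 | 1⟩
  {2,7}:  v_{2} + v_{7} = v_{8} ; sig = ⟨2 | 1⟩
  {8,9}:  v_{8} + v_{9} = v_{2} ; sig = ⟨2 | 1⟩
  {3,7}:  v_{3} + v_{7} = v_{0} + v_{1} + v_{5} ; sig = ⟨2 | 1 1 1⟩
  {4,7}:  v_{4} + v_{7} = v_{3} + v_{5} + v_{6} ; sig = ⟨2 | 1 1 1⟩
  {4,8}:  v_{4} + v_{8} = v_{5} + v_{6} + v_{9} ; sig = ⟨2 | 1 1 1⟩
  {6,7}:  v_{6} + v_{7} = v_{1} + v_{3} + v_{5} ; sig = ⟨2 | 1 1 1⟩
  {6,8}:  v_{6} + v_{8} = v_{1} + v_{5} + v_{9} ; sig = ⟨2 | 1 1 1⟩
  {2,4}:  v_{2} + v_{4} = v_{5} + v_{6} + 2·v_{9} ; sig = ⟨2 | 1 1 2⟩
  {2,6}:  v_{2} + v_{6} = v_{1} + v_{5} + 2·v_{9} ; sig = ⟨2 | 1 1 2⟩
  {0,4}:  v_{0} + v_{4} = 3·v_{3} + v_{5} + v_{9} ; sig = ⟨2 | 1 1 3⟩
  {0,6}:  v_{0} + v_{6} = 2·v_{3} ; sig = ⟨2 | 2⟩
  {1,4}:  v_{1} + v_{4} = 2·v_{6} ; sig = ⟨2 | 2⟩
  {0,1,2,5}:  v_{0} + v_{1} + v_{2} + v_{5} = 0 ; sig = ⟨4 | 0⟩
  {0,1,5,8}:  v_{0} + v_{1} + v_{5} + v_{8} = v_{7} ; sig = ⟨4 | 1⟩
  {0,1,5,9}:  v_{0} + v_{1} + v_{5} + v_{9} = v_{3} ; sig = ⟨4 | 1⟩
  {1,3,5,9}:  v_{1} + v_{3} + v_{5} + v_{9} = v_{6} ; sig = ⟨4 | 1⟩
  {3,5,6,9}:  v_{3} + v_{5} + v_{6} + v_{9} = v_{4} ; sig = ⟨4 | 1⟩

so the primitive-relation signature multiset is
    |P|=2: 15 collections, coeffs (), (), (1), (1), (1), (1,1,1), (1,1,1), (1,1,1), (1,1,1), (1,1,1), (1,1,2), (1,1,2), (1,1,3), (2), (2)
    |P|=4: 5 collections, coeffs (), (1), (1), (1), (1)


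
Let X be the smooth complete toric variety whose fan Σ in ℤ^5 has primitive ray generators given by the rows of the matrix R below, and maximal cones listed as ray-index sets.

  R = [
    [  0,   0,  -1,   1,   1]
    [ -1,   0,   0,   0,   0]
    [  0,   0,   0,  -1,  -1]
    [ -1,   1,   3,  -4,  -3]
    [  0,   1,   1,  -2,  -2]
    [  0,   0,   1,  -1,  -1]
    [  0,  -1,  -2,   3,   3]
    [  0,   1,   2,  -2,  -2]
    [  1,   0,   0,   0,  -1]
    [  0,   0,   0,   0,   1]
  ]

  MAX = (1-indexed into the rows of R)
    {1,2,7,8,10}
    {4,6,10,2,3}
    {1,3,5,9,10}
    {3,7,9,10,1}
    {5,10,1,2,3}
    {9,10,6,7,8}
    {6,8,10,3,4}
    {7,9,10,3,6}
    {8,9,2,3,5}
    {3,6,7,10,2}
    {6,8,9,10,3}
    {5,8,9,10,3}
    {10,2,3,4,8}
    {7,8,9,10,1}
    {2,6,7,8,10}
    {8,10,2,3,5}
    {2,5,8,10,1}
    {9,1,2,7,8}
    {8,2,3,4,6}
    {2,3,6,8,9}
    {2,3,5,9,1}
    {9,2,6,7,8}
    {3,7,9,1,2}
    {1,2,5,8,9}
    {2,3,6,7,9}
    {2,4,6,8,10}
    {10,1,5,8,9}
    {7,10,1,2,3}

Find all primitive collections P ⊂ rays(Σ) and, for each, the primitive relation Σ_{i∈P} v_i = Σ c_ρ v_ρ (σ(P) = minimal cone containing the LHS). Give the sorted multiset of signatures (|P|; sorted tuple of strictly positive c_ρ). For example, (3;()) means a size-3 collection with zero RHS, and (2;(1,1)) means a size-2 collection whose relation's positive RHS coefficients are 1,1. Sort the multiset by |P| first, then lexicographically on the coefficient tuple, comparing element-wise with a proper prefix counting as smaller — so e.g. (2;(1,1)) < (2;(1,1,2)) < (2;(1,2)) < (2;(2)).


Δ(Σ) — 10 vertices, 11 min non-faces:

  {1,6}:  v_{1} + v_{6} = 0  ⟹  sig = (2;())
  {5,7}:  v_{5} + v_{7} = v_{1}  ⟹  sig = (2;(1))
  {5,6}:  v_{5} + v_{6} = v_{3} + v_{8}  ⟹  sig = (2;(1,1))
  {4,7}:  v_{4} + v_{7} = v_{2} + v_{6} + v_{10}  ⟹  sig = (2;(1,1,1))
  {4,9}:  v_{4} + v_{9} = v_{3} + v_{6} + v_{8}  ⟹  sig = (2;(1,1,1))
  {1,4}:  v_{1} + v_{4} = v_{2} + v_{3} + v_{8} + v_{10}  ⟹  sig = (2;(1,1,1,1))
  {4,5}:  v_{4} + v_{5} = v_{2} + 2·v_{3} + 2·v_{8} + v_{10}  ⟹  sig = (2;(1,1,2,2))
  {2,9,10}:  v_{2} + v_{9} + v_{10} = 0  ⟹  sig = (3;())
  {3,7,8}:  v_{3} + v_{7} + v_{8} = 0  ⟹  sig = (3;())
  {1,3,8}:  v_{1} + v_{3} + v_{8} = v_{5}  ⟹  sig = (3;(1))
  {2,3,6,8,10}:  v_{2} + v_{3} + v_{6} + v_{8} + v_{10} = v_{4}  ⟹  sig = (5;(1))

so the primitive-relation signature multiset is
    |P|=2: 7 collections, coeffs (), (1), (1,1), (1,1,1), (1,1,1), (1,1,1,1), (1,1,2,2)
    |P|=3: 3 collections, coeffs (), (), (1)
    |P|=5: 1 collection, coeffs (1)


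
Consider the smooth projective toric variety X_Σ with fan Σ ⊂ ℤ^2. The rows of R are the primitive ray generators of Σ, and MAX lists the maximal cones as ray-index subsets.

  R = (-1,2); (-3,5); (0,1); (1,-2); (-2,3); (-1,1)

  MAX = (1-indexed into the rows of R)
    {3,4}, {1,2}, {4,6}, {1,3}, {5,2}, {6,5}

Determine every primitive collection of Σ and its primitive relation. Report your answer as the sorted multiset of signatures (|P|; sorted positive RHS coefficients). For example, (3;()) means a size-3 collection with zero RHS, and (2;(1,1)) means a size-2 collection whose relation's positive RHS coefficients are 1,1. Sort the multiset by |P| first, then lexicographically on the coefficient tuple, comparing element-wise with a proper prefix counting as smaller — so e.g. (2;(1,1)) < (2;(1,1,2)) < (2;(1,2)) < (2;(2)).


Primitive collections (9):

  • {1,4}:  v_{1} + v_{4} = 0  →  sig = (2;())
  • {1,5}:  v_{1} + v_{5} = v_{2}  →  sig = (2;(1))
  • {1,6}:  v_{1} + v_{6} = v_{5}  →  sig = (2;(1))
  • {2,4}:  v_{2} + v_{4} = v_{5}  →  sig = (2;(1))
  • {3,6}:  v_{3} + v_{6} = v_{1}  →  sig = (2;(1))
  • {4,5}:  v_{4} + v_{5} = v_{6}  →  sig = (2;(1))
  • {2,6}:  v_{2} + v_{6} = 2·v_{5}  →  sig = (2;(2))
  • {3,5}:  v_{3} + v_{5} = 2·v_{1}  →  sig = (2;(2))
  • {2,3}:  v_{2} + v_{3} = 3·v_{1}  →  sig = (2;(3))

Hence PRS(X_Σ) =
{ (2;()),  (2;(1)) ×5,  (2;(2)) ×2,  (2;(3)) }


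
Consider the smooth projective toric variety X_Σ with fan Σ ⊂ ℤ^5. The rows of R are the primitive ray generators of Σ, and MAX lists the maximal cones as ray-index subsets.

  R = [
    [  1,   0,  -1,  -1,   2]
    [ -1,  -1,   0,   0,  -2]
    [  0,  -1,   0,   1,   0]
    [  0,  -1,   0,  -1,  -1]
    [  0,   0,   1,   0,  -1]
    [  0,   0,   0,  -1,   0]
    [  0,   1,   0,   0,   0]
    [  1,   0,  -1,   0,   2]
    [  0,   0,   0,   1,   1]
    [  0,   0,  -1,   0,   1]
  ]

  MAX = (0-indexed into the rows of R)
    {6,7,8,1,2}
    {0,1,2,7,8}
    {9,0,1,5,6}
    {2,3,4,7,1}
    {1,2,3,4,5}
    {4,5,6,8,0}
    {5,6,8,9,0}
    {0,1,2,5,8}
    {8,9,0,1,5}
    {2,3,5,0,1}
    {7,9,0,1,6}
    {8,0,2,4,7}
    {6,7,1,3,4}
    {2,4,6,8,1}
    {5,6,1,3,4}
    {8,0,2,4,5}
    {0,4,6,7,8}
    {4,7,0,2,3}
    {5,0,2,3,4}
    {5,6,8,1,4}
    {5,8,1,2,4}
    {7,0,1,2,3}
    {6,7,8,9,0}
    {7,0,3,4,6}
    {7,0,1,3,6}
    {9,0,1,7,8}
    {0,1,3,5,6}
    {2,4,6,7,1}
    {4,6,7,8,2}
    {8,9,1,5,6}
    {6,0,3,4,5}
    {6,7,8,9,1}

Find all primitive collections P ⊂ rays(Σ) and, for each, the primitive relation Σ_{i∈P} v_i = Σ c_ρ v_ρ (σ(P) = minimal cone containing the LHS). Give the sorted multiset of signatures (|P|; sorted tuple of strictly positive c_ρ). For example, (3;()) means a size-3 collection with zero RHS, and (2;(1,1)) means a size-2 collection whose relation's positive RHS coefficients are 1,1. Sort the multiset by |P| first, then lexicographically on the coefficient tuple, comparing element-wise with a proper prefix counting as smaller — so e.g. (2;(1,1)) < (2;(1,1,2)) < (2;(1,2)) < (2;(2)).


11 collections generate NE(X_Σ); each relation:

  P = {4,9}:  v_{4} + v_{9} = 0  ⟹  sig = (2;())
  P = {5,7}:  v_{5} + v_{7} = v_{0}  ⟹  sig = (2;(1))
  P = {3,8}:  v_{3} + v_{8} = v_{2} + v_{5}  ⟹  sig = (2;(1,1))
  P = {3,9}:  v_{3} + v_{9} = v_{0} + v_{1}  ⟹  sig = (2;(1,1))
  P = {2,9}:  v_{2} + v_{9} = v_{1} + v_{7} + v_{8}  ⟹  sig = (2;(1,1,1))
  P = {2,5,6}:  v_{2} + v_{5} + v_{6} = 0  ⟹  sig = (3;())
  P = {0,1,4}:  v_{0} + v_{1} + v_{4} = v_{3}  ⟹  sig = (3;(1))
  P = {0,2,6}:  v_{0} + v_{2} + v_{6} = v_{7}  ⟹  sig = (3;(1))
  P = {2,3,6}:  v_{2} + v_{3} + v_{6} = v_{1} + v_{4} + v_{7}  ⟹  sig = (3;(1,1,1))
  P = {0,1,6,8}:  v_{0} + v_{1} + v_{6} + v_{8} = v_{9}  ⟹  sig = (4;(1))
  P = {1,4,7,8}:  v_{1} + v_{4} + v_{7} + v_{8} = v_{2}  ⟹  sig = (4;(1))

Sorted signature multiset PRS(X):
[(2;()), (2;(1)), (2;(1,1)), (2;(1,1)), (2;(1,1,1)), (3;()), (3;(1)), (3;(1)), (3;(1,1,1)), (4;(1)), (4;(1))]


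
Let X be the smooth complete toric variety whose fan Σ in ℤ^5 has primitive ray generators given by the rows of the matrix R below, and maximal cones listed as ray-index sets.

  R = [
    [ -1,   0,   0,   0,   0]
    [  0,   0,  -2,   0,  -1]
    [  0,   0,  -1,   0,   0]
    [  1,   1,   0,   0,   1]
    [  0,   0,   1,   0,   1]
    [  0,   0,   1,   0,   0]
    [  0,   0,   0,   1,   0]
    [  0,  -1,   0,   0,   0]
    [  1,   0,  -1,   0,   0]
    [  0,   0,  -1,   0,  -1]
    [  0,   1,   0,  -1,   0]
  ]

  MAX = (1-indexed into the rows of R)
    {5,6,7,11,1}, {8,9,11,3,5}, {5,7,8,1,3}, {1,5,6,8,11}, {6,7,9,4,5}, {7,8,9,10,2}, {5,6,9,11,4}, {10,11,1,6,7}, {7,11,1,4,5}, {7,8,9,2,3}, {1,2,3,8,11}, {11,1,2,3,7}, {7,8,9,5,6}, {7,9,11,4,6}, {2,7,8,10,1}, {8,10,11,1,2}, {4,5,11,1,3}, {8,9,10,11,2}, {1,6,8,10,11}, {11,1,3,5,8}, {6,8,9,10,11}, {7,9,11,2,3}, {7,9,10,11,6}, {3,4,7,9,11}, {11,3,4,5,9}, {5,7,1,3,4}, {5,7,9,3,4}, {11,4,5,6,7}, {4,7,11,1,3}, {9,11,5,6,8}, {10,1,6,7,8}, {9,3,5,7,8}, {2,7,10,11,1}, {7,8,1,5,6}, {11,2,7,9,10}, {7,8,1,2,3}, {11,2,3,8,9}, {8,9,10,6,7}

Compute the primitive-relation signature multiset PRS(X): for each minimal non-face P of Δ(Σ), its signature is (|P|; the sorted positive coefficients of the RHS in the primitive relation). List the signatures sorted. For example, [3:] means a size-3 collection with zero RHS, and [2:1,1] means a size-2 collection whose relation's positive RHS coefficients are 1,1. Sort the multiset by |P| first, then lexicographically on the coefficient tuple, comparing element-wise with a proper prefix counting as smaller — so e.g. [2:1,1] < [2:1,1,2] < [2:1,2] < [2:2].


Σ has 13 primitive collections:

  {3,6}:  v_{3} + v_{6} = 0 — sig = [2:]
  {5,10}:  v_{5} + v_{10} = 0 — sig = [2:]
  {1,9}:  v_{1} + v_{9} = v_{3} — sig = [2:1]
  {2,5}:  v_{2} + v_{5} = v_{3} — sig = [2:1]
  {2,6}:  v_{2} + v_{6} = v_{10} — sig = [2:1]
  {3,10}:  v_{3} + v_{10} = v_{2} — sig = [2:1]
  {4,8}:  v_{4} + v_{8} = v_{5} + v_{9} — sig = [2:1,1]
  {4,10}:  v_{4} + v_{10} = v_{7} + v_{9} + v_{11} — sig = [2:1,1,1]
  {2,4}:  v_{2} + v_{4} = v_{3} + v_{7} + v_{9} + v_{11} — sig = [2:1,1,1,1]
  {7,8,11}:  v_{7} + v_{8} + v_{11} = 0 — sig = [3:]
  {1,4,6}:  v_{1} + v_{4} + v_{6} = v_{5} + v_{7} + v_{11} — sig = [3:1,1,1]
  {5,7,9,11}:  v_{5} + v_{7} + v_{9} + v_{11} = v_{4} — sig = [4:1]
  {3,5,7,11}:  v_{3} + v_{5} + v_{7} + v_{11} = v_{1} + v_{4} — sig = [4:1,1]

Sorted signature multiset PRS(X):
    |P|=2: 9 collections, coeffs (), (), (1), (1), (1), (1), (1,1), (1,1,1), (1,1,1,1)
    |P|=3: 2 collections, coeffs (), (1,1,1)
    |P|=4: 2 collections, coeffs (1), (1,1)


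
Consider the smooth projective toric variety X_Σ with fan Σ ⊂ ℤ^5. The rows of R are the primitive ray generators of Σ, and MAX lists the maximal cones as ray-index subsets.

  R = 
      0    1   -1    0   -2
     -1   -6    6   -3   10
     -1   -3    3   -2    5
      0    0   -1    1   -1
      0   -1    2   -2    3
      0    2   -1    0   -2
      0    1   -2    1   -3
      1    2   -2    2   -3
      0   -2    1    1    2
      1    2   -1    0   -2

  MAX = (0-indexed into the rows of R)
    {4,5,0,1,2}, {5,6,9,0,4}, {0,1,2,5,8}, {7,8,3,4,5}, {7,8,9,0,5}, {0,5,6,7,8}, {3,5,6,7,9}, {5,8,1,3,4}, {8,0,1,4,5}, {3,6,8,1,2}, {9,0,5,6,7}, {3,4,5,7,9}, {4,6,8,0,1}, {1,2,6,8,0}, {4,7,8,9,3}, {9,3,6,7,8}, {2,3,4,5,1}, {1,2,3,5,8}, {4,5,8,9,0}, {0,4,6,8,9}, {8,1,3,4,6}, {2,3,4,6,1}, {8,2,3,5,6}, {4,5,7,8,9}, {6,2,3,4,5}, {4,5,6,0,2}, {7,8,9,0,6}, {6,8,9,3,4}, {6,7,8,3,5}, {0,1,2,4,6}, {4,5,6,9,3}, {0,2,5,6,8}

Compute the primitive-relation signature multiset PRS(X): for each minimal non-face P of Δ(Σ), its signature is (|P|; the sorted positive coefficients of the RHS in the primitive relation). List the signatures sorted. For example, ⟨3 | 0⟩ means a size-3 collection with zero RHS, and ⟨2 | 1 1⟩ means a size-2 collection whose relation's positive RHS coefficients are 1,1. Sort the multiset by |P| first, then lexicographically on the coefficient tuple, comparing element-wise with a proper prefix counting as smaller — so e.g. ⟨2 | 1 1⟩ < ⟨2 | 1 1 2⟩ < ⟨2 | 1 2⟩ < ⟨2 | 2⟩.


Δ(Σ) — 10 vertices, 12 min non-faces:

  P = {0,3}:  v_{0} + v_{3} = v_{6} — sig = ⟨2 | 1⟩
  P = {2,9}:  v_{2} + v_{9} = v_{4} — sig = ⟨2 | 1⟩
  P = {2,7}:  v_{2} + v_{7} = v_{3} + v_{4} + v_{5} + v_{8} — sig = ⟨2 | 1 1 1 1⟩
  P = {1,7}:  v_{1} + v_{7} = v_{3} + 2·v_{4} + v_{5} + 2·v_{8} — sig = ⟨2 | 1 1 2 2⟩
  P = {1,9}:  v_{1} + v_{9} = 2·v_{4} + v_{8} — sig = ⟨2 | 1 2⟩
  P = {0,4,7}:  v_{0} + v_{4} + v_{7} = v_{9} — sig = ⟨3 | 1⟩
  P = {1,5,6}:  v_{1} + v_{5} + v_{6} = v_{2} — sig = ⟨3 | 1⟩
  P = {2,4,8}:  v_{2} + v_{4} + v_{8} = v_{1} — sig = ⟨3 | 1⟩
  P = {4,6,7}:  v_{4} + v_{6} + v_{7} = v_{3} + v_{9} — sig = ⟨3 | 1 1⟩
  P = {4,5,6,8}:  v_{4} + v_{5} + v_{6} + v_{8} = 0 — sig = ⟨4 | 0⟩
  P = {3,5,8,9}:  v_{3} + v_{5} + v_{8} + v_{9} = v_{7} — sig = ⟨4 | 1⟩
  P = {5,6,8,9}:  v_{5} + v_{6} + v_{8} + v_{9} = v_{0} + v_{7} — sig = ⟨4 | 1 1⟩

Signatures (|P|; sorted positive RHS coefficients), sorted:
[⟨2 | 1⟩, ⟨2 | 1⟩, ⟨2 | 1 1 1 1⟩, ⟨2 | 1 1 2 2⟩, ⟨2 | 1 2⟩, ⟨3 | 1⟩, ⟨3 | 1⟩, ⟨3 | 1⟩, ⟨3 | 1 1⟩, ⟨4 | 0⟩, ⟨4 | 1⟩, ⟨4 | 1 1⟩]


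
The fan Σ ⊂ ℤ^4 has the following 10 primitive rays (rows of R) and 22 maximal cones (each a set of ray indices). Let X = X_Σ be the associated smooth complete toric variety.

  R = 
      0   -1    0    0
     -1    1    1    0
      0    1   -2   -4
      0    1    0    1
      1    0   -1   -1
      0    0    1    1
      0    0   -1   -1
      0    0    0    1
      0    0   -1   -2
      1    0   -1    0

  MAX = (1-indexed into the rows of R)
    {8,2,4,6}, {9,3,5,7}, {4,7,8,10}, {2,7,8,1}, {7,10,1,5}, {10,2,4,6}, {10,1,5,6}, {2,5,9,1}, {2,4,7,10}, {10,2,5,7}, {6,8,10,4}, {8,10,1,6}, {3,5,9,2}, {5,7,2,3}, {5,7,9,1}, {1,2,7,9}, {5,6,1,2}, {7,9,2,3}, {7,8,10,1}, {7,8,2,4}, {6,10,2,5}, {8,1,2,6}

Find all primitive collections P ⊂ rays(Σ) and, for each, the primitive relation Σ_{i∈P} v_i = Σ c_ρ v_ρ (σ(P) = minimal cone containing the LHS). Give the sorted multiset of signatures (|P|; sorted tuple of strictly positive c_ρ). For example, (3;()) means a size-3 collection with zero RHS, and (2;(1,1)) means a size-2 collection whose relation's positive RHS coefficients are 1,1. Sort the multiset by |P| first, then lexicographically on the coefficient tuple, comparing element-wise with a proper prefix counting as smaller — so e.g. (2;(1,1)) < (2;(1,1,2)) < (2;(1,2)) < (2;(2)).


|primitive collections| = 17. Relations:

  P = {6,7}:  v_{6} + v_{7} = 0 ; sig = (2;())
  P = {1,4}:  v_{1} + v_{4} = v_{8} ; sig = (2;(1))
  P = {5,8}:  v_{5} + v_{8} = v_{10} ; sig = (2;(1))
  P = {8,9}:  v_{8} + v_{9} = v_{7} ; sig = (2;(1))
  P = {9,10}:  v_{9} + v_{10} = v_{5} + v_{7} ; sig = (2;(1,1))
  P = {3,6}:  v_{3} + v_{6} = v_{2} + v_{5} + v_{9} ; sig = (2;(1,1,1))
  P = {4,9}:  v_{4} + v_{9} = v_{2} + v_{7} + v_{10} ; sig = (2;(1,1,1))
  P = {6,9}:  v_{6} + v_{9} = v_{1} + v_{2} + v_{5} ; sig = (2;(1,1,1))
  P = {3,8}:  v_{3} + v_{8} = v_{2} + v_{5} + 2·v_{7} ; sig = (2;(1,1,2))
  P = {3,4}:  v_{3} + v_{4} = 2·v_{2} + v_{5} + 2·v_{7} + v_{10} ; sig = (2;(1,1,2,2))
  P = {4,5}:  v_{4} + v_{5} = v_{2} + 2·v_{10} ; sig = (2;(1,2))
  P = {3,10}:  v_{3} + v_{10} = v_{2} + 2·v_{5} + 2·v_{7} ; sig = (2;(1,2,2))
  P = {1,3}:  v_{1} + v_{3} = 2·v_{9} ; sig = (2;(2))
  P = {1,2,10}:  v_{1} + v_{2} + v_{10} = 0 ; sig = (3;())
  P = {2,8,10}:  v_{2} + v_{8} + v_{10} = v_{4} ; sig = (3;(1))
  P = {1,2,5,7}:  v_{1} + v_{2} + v_{5} + v_{7} = v_{9} ; sig = (4;(1))
  P = {2,5,7,9}:  v_{2} + v_{5} + v_{7} + v_{9} = v_{3} ; sig = (4;(1))

Signatures (|P|; sorted positive RHS coefficients), sorted:
{ (2;()),  (2;(1)) ×3,  (2;(1,1)),  (2;(1,1,1)) ×3,  (2;(1,1,2)),  (2;(1,1,2,2)),  (2;(1,2)),  (2;(1,2,2)),  (2;(2)),  (3;()),  (3;(1)),  (4;(1)) ×2 }


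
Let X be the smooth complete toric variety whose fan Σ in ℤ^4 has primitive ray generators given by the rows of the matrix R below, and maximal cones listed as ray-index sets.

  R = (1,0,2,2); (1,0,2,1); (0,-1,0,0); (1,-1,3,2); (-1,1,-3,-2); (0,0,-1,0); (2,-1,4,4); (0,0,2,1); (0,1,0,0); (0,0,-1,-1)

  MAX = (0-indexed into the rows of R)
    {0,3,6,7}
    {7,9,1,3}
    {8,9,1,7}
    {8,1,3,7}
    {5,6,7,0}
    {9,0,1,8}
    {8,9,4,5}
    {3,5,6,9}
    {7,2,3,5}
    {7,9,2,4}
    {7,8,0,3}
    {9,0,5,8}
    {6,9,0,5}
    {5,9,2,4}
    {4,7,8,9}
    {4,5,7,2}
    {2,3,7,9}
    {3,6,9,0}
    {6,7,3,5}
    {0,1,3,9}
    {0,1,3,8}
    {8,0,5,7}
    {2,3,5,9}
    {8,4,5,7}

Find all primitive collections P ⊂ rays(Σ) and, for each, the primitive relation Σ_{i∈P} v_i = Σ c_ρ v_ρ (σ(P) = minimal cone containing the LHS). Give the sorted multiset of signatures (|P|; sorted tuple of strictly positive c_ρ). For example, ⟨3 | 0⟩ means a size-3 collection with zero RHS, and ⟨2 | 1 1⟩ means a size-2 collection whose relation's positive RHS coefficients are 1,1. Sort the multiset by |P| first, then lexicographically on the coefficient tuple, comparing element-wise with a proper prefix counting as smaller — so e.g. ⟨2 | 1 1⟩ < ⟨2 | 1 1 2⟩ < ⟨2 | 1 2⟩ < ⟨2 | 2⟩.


|primitive collections| = 18. Relations:

  P={2,8}:  v_{2} + v_{8} = 0 ; sig = ⟨2 | 0⟩
  P={3,4}:  v_{3} + v_{4} = 0 ; sig = ⟨2 | 0⟩
  P={0,2}:  v_{0} + v_{2} = v_{3} + v_{5} ; sig = ⟨2 | 1 1⟩
  P={0,4}:  v_{0} + v_{4} = v_{5} + v_{8} ; sig = ⟨2 | 1 1⟩
  P={1,2}:  v_{1} + v_{2} = v_{3} + v_{9} ; sig = ⟨2 | 1 1⟩
  P={1,4}:  v_{1} + v_{4} = v_{8} + v_{9} ; sig = ⟨2 | 1 1⟩
  P={1,5}:  v_{1} + v_{5} = v_{0} + v_{9} ; sig = ⟨2 | 1 1⟩
  P={4,6}:  v_{4} + v_{6} = v_{0} + v_{5} ; sig = ⟨2 | 1 1⟩
  P={1,6}:  v_{1} + v_{6} = 2·v_{0} + v_{3} + v_{9} ; sig = ⟨2 | 1 1 2⟩
  P={6,8}:  v_{6} + v_{8} = 2·v_{0} ; sig = ⟨2 | 2⟩
  P={2,6}:  v_{2} + v_{6} = 2·v_{3} + 2·v_{5} ; sig = ⟨2 | 2 2⟩
  P={5,7,9}:  v_{5} + v_{7} + v_{9} = 0 ; sig = ⟨3 | 0⟩
  P={0,3,5}:  v_{0} + v_{3} + v_{5} = v_{6} ; sig = ⟨3 | 1⟩
  P={3,5,8}:  v_{3} + v_{5} + v_{8} = v_{0} ; sig = ⟨3 | 1⟩
  P={3,8,9}:  v_{3} + v_{8} + v_{9} = v_{1} ; sig = ⟨3 | 1⟩
  P={0,7,9}:  v_{0} + v_{7} + v_{9} = v_{3} + v_{8} ; sig = ⟨3 | 1 1⟩
  P={6,7,9}:  v_{6} + v_{7} + v_{9} = v_{0} + v_{3} ; sig = ⟨3 | 1 1⟩
  P={0,1,7}:  v_{0} + v_{1} + v_{7} = 2·v_{3} + 2·v_{8} ; sig = ⟨3 | 2 2⟩

so the primitive-relation signature multiset is
    ⟨2 | 0⟩
    ⟨2 | 0⟩
    ⟨2 | 1 1⟩
    ⟨2 | 1 1⟩
    ⟨2 | 1 1⟩
    ⟨2 | 1 1⟩
    ⟨2 | 1 1⟩
    ⟨2 | 1 1⟩
    ⟨2 | 1 1 2⟩
    ⟨2 | 2⟩
    ⟨2 | 2 2⟩
    ⟨3 | 0⟩
    ⟨3 | 1⟩
    ⟨3 | 1⟩
    ⟨3 | 1⟩
    ⟨3 | 1 1⟩
    ⟨3 | 1 1⟩
    ⟨3 | 2 2⟩


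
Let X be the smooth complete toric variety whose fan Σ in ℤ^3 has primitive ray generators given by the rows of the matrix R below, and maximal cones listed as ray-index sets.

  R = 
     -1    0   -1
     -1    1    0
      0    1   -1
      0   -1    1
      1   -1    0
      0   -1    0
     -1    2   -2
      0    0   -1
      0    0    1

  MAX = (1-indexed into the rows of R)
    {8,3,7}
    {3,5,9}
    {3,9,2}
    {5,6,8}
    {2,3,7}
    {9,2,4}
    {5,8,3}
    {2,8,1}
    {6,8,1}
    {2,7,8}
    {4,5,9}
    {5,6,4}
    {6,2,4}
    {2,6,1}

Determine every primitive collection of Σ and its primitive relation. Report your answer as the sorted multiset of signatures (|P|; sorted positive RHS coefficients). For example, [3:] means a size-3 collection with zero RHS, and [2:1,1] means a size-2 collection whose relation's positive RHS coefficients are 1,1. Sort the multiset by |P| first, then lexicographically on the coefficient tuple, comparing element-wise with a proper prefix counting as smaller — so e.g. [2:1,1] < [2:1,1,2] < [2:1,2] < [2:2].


Σ has 17 primitive collections:

  • {2,5}:  v_{2} + v_{5} = 0 — sig = [2:]
  • {3,4}:  v_{3} + v_{4} = 0 — sig = [2:]
  • {8,9}:  v_{8} + v_{9} = 0 — sig = [2:]
  • {3,6}:  v_{3} + v_{6} = v_{8} — sig = [2:1]
  • {4,8}:  v_{4} + v_{8} = v_{6} — sig = [2:1]
  • {6,9}:  v_{6} + v_{9} = v_{4} — sig = [2:1]
  • {1,5}:  v_{1} + v_{5} = v_{6} + v_{8} — sig = [2:1,1]
  • {1,9}:  v_{1} + v_{9} = v_{2} + v_{6} — sig = [2:1,1]
  • {4,7}:  v_{4} + v_{7} = v_{2} + v_{8} — sig = [2:1,1]
  • {5,7}:  v_{5} + v_{7} = v_{3} + v_{8} — sig = [2:1,1]
  • {7,9}:  v_{7} + v_{9} = v_{2} + v_{3} — sig = [2:1,1]
  • {1,3}:  v_{1} + v_{3} = v_{2} + 2·v_{8} — sig = [2:1,2]
  • {1,4}:  v_{1} + v_{4} = v_{2} + 2·v_{6} — sig = [2:1,2]
  • {6,7}:  v_{6} + v_{7} = v_{2} + 2·v_{8} — sig = [2:1,2]
  • {1,7}:  v_{1} + v_{7} = 2·v_{2} + 3·v_{8} — sig = [2:2,3]
  • {2,3,8}:  v_{2} + v_{3} + v_{8} = v_{7} — sig = [3:1]
  • {2,6,8}:  v_{2} + v_{6} + v_{8} = v_{1} — sig = [3:1]

so the primitive-relation signature multiset is
    |P|=2: 15 collections, coeffs (), (), (), (1), (1), (1), (1,1), (1,1), (1,1), (1,1), (1,1), (1,2), (1,2), (1,2), (2,3)
    |P|=3: 2 collections, coeffs (1), (1)


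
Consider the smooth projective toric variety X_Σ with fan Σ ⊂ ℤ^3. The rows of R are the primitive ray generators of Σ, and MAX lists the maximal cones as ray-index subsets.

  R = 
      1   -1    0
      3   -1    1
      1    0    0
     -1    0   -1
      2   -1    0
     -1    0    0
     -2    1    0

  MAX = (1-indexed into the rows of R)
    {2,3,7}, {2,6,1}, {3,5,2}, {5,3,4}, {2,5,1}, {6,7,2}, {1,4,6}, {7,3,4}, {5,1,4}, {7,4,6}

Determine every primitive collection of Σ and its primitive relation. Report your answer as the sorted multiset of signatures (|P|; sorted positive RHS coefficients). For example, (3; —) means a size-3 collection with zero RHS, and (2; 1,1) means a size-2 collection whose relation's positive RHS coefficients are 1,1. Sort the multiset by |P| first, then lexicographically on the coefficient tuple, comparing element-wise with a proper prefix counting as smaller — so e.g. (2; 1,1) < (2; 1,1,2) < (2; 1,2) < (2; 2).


Minimal non-faces — 6 found among 7 rays, 10 max cones:

  P = {3,6}:  v_{3} + v_{6} = 0  so sig = (2; —)
  P = {5,7}:  v_{5} + v_{7} = 0  so sig = (2; —)
  P = {1,3}:  v_{1} + v_{3} = v_{5}  so sig = (2; 1)
  P = {1,7}:  v_{1} + v_{7} = v_{6}  so sig = (2; 1)
  P = {2,4}:  v_{2} + v_{4} = v_{5}  so sig = (2; 1)
  P = {5,6}:  v_{5} + v_{6} = v_{1}  so sig = (2; 1)

Signatures (|P|; sorted positive RHS coefficients), sorted:
    |P|=2: 6 collections, coeffs (), (), (1), (1), (1), (1)
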